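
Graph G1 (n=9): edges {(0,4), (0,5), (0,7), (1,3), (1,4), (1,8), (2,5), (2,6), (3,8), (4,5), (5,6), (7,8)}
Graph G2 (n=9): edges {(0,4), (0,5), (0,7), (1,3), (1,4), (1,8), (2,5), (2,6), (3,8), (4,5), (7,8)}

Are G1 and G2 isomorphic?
No, not isomorphic

The graphs are NOT isomorphic.

Counting edges: G1 has 12 edge(s); G2 has 11 edge(s).
Edge count is an isomorphism invariant (a bijection on vertices induces a bijection on edges), so differing edge counts rule out isomorphism.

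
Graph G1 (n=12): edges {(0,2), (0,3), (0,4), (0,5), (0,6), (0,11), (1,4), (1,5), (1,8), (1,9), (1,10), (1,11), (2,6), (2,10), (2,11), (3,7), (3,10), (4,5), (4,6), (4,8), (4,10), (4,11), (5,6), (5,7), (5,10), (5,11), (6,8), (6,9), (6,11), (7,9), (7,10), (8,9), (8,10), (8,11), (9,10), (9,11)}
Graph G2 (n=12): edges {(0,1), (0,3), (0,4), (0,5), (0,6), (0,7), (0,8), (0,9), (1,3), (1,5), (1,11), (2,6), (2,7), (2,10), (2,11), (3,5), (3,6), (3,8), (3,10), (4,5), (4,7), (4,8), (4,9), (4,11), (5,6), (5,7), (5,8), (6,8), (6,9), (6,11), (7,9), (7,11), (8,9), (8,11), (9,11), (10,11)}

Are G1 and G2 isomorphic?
Yes, isomorphic

The graphs are isomorphic.
One valid mapping φ: V(G1) → V(G2): 0→3, 1→9, 2→1, 3→10, 4→8, 5→6, 6→5, 7→2, 8→4, 9→7, 10→11, 11→0

Verify φ preserves adjacency — for each edge of G1, its image is an edge of G2:
  (0,2) → (φ(0),φ(2)) = (1,3) ∈ E(G2) ✓
  (0,3) → (φ(0),φ(3)) = (3,10) ∈ E(G2) ✓
  (0,4) → (φ(0),φ(4)) = (3,8) ∈ E(G2) ✓
  (0,5) → (φ(0),φ(5)) = (3,6) ∈ E(G2) ✓
  (0,6) → (φ(0),φ(6)) = (3,5) ∈ E(G2) ✓
  (0,11) → (φ(0),φ(11)) = (0,3) ∈ E(G2) ✓
  (1,4) → (φ(1),φ(4)) = (8,9) ∈ E(G2) ✓
  (1,5) → (φ(1),φ(5)) = (6,9) ∈ E(G2) ✓
  (1,8) → (φ(1),φ(8)) = (4,9) ∈ E(G2) ✓
  (1,9) → (φ(1),φ(9)) = (7,9) ∈ E(G2) ✓
  (1,10) → (φ(1),φ(10)) = (9,11) ∈ E(G2) ✓
  (1,11) → (φ(1),φ(11)) = (0,9) ∈ E(G2) ✓
  (2,6) → (φ(2),φ(6)) = (1,5) ∈ E(G2) ✓
  (2,10) → (φ(2),φ(10)) = (1,11) ∈ E(G2) ✓
  (2,11) → (φ(2),φ(11)) = (0,1) ∈ E(G2) ✓
  (3,7) → (φ(3),φ(7)) = (2,10) ∈ E(G2) ✓
  (3,10) → (φ(3),φ(10)) = (10,11) ∈ E(G2) ✓
  (4,5) → (φ(4),φ(5)) = (6,8) ∈ E(G2) ✓
  (4,6) → (φ(4),φ(6)) = (5,8) ∈ E(G2) ✓
  (4,8) → (φ(4),φ(8)) = (4,8) ∈ E(G2) ✓
  (4,10) → (φ(4),φ(10)) = (8,11) ∈ E(G2) ✓
  (4,11) → (φ(4),φ(11)) = (0,8) ∈ E(G2) ✓
  (5,6) → (φ(5),φ(6)) = (5,6) ∈ E(G2) ✓
  (5,7) → (φ(5),φ(7)) = (2,6) ∈ E(G2) ✓
  (5,10) → (φ(5),φ(10)) = (6,11) ∈ E(G2) ✓
  (5,11) → (φ(5),φ(11)) = (0,6) ∈ E(G2) ✓
  (6,8) → (φ(6),φ(8)) = (4,5) ∈ E(G2) ✓
  (6,9) → (φ(6),φ(9)) = (5,7) ∈ E(G2) ✓
  (6,11) → (φ(6),φ(11)) = (0,5) ∈ E(G2) ✓
  (7,9) → (φ(7),φ(9)) = (2,7) ∈ E(G2) ✓
  (7,10) → (φ(7),φ(10)) = (2,11) ∈ E(G2) ✓
  (8,9) → (φ(8),φ(9)) = (4,7) ∈ E(G2) ✓
  (8,10) → (φ(8),φ(10)) = (4,11) ∈ E(G2) ✓
  (8,11) → (φ(8),φ(11)) = (0,4) ∈ E(G2) ✓
  (9,10) → (φ(9),φ(10)) = (7,11) ∈ E(G2) ✓
  (9,11) → (φ(9),φ(11)) = (0,7) ∈ E(G2) ✓
All 36 edges of G1 map to edges of G2, and |E(G1)| = |E(G2)| = 36, so φ is a bijection on edges as well as vertices. Hence G1 ≅ G2.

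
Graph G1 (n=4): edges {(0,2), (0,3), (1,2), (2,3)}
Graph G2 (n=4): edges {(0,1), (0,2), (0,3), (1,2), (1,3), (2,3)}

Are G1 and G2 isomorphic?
No, not isomorphic

The graphs are NOT isomorphic.

Counting edges: G1 has 4 edge(s); G2 has 6 edge(s).
Edge count is an isomorphism invariant (a bijection on vertices induces a bijection on edges), so differing edge counts rule out isomorphism.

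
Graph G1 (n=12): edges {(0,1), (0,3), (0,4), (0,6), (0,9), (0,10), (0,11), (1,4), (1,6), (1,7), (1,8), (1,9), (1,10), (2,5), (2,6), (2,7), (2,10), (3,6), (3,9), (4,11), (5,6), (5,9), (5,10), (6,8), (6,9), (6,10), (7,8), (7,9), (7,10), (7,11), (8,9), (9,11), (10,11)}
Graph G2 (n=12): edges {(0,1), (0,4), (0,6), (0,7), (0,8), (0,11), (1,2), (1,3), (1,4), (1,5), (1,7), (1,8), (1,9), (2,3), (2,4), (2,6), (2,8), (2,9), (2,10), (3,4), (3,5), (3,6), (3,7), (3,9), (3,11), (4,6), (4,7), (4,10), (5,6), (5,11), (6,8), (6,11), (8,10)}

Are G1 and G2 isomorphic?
Yes, isomorphic

The graphs are isomorphic.
One valid mapping φ: V(G1) → V(G2): 0→2, 1→4, 2→11, 3→9, 4→10, 5→5, 6→3, 7→0, 8→7, 9→1, 10→6, 11→8

Verify φ preserves adjacency — for each edge of G1, its image is an edge of G2:
  (0,1) → (φ(0),φ(1)) = (2,4) ∈ E(G2) ✓
  (0,3) → (φ(0),φ(3)) = (2,9) ∈ E(G2) ✓
  (0,4) → (φ(0),φ(4)) = (2,10) ∈ E(G2) ✓
  (0,6) → (φ(0),φ(6)) = (2,3) ∈ E(G2) ✓
  (0,9) → (φ(0),φ(9)) = (1,2) ∈ E(G2) ✓
  (0,10) → (φ(0),φ(10)) = (2,6) ∈ E(G2) ✓
  (0,11) → (φ(0),φ(11)) = (2,8) ∈ E(G2) ✓
  (1,4) → (φ(1),φ(4)) = (4,10) ∈ E(G2) ✓
  (1,6) → (φ(1),φ(6)) = (3,4) ∈ E(G2) ✓
  (1,7) → (φ(1),φ(7)) = (0,4) ∈ E(G2) ✓
  (1,8) → (φ(1),φ(8)) = (4,7) ∈ E(G2) ✓
  (1,9) → (φ(1),φ(9)) = (1,4) ∈ E(G2) ✓
  (1,10) → (φ(1),φ(10)) = (4,6) ∈ E(G2) ✓
  (2,5) → (φ(2),φ(5)) = (5,11) ∈ E(G2) ✓
  (2,6) → (φ(2),φ(6)) = (3,11) ∈ E(G2) ✓
  (2,7) → (φ(2),φ(7)) = (0,11) ∈ E(G2) ✓
  (2,10) → (φ(2),φ(10)) = (6,11) ∈ E(G2) ✓
  (3,6) → (φ(3),φ(6)) = (3,9) ∈ E(G2) ✓
  (3,9) → (φ(3),φ(9)) = (1,9) ∈ E(G2) ✓
  (4,11) → (φ(4),φ(11)) = (8,10) ∈ E(G2) ✓
  (5,6) → (φ(5),φ(6)) = (3,5) ∈ E(G2) ✓
  (5,9) → (φ(5),φ(9)) = (1,5) ∈ E(G2) ✓
  (5,10) → (φ(5),φ(10)) = (5,6) ∈ E(G2) ✓
  (6,8) → (φ(6),φ(8)) = (3,7) ∈ E(G2) ✓
  (6,9) → (φ(6),φ(9)) = (1,3) ∈ E(G2) ✓
  (6,10) → (φ(6),φ(10)) = (3,6) ∈ E(G2) ✓
  (7,8) → (φ(7),φ(8)) = (0,7) ∈ E(G2) ✓
  (7,9) → (φ(7),φ(9)) = (0,1) ∈ E(G2) ✓
  (7,10) → (φ(7),φ(10)) = (0,6) ∈ E(G2) ✓
  (7,11) → (φ(7),φ(11)) = (0,8) ∈ E(G2) ✓
  (8,9) → (φ(8),φ(9)) = (1,7) ∈ E(G2) ✓
  (9,11) → (φ(9),φ(11)) = (1,8) ∈ E(G2) ✓
  (10,11) → (φ(10),φ(11)) = (6,8) ∈ E(G2) ✓
All 33 edges of G1 map to edges of G2, and |E(G1)| = |E(G2)| = 33, so φ is a bijection on edges as well as vertices. Hence G1 ≅ G2.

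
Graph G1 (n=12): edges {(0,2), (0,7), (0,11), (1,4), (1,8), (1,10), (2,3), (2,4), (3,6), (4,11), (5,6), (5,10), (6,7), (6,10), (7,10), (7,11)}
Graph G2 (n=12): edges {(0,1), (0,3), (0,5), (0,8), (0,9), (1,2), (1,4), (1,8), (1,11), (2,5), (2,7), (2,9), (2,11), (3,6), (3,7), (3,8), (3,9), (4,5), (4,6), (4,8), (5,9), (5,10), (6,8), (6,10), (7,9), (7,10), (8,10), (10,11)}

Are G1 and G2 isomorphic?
No, not isomorphic

The graphs are NOT isomorphic.

Degrees in G1: deg(0)=3, deg(1)=3, deg(2)=3, deg(3)=2, deg(4)=3, deg(5)=2, deg(6)=4, deg(7)=4, deg(8)=1, deg(9)=0, deg(10)=4, deg(11)=3.
Sorted degree sequence of G1: [4, 4, 4, 3, 3, 3, 3, 3, 2, 2, 1, 0].
Degrees in G2: deg(0)=5, deg(1)=5, deg(2)=5, deg(3)=5, deg(4)=4, deg(5)=5, deg(6)=4, deg(7)=4, deg(8)=6, deg(9)=5, deg(10)=5, deg(11)=3.
Sorted degree sequence of G2: [6, 5, 5, 5, 5, 5, 5, 5, 4, 4, 4, 3].
The (sorted) degree sequence is an isomorphism invariant, so since G1 and G2 have different degree sequences they cannot be isomorphic.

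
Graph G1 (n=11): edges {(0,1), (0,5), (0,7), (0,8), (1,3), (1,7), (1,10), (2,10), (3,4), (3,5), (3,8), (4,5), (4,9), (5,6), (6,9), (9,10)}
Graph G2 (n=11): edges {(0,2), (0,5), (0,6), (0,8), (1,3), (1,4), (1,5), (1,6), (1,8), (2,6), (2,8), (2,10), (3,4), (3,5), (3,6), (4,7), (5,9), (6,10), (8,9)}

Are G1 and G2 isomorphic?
No, not isomorphic

The graphs are NOT isomorphic.

Counting triangles (3-cliques): G1 has 2, G2 has 6.
Triangle count is an isomorphism invariant, so differing triangle counts rule out isomorphism.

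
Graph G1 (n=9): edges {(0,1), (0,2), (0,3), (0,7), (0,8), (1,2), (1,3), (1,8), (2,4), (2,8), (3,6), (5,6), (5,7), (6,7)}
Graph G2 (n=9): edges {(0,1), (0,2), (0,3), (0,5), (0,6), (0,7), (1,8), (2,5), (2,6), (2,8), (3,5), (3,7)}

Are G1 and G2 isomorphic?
No, not isomorphic

The graphs are NOT isomorphic.

Degrees in G1: deg(0)=5, deg(1)=4, deg(2)=4, deg(3)=3, deg(4)=1, deg(5)=2, deg(6)=3, deg(7)=3, deg(8)=3.
Sorted degree sequence of G1: [5, 4, 4, 3, 3, 3, 3, 2, 1].
Degrees in G2: deg(0)=6, deg(1)=2, deg(2)=4, deg(3)=3, deg(4)=0, deg(5)=3, deg(6)=2, deg(7)=2, deg(8)=2.
Sorted degree sequence of G2: [6, 4, 3, 3, 2, 2, 2, 2, 0].
The (sorted) degree sequence is an isomorphism invariant, so since G1 and G2 have different degree sequences they cannot be isomorphic.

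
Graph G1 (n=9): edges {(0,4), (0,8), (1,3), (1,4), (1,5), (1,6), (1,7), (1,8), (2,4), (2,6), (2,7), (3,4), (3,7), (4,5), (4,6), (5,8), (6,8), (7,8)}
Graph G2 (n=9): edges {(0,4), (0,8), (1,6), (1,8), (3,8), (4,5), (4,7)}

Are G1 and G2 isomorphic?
No, not isomorphic

The graphs are NOT isomorphic.

Counting triangles (3-cliques): G1 has 8, G2 has 0.
Triangle count is an isomorphism invariant, so differing triangle counts rule out isomorphism.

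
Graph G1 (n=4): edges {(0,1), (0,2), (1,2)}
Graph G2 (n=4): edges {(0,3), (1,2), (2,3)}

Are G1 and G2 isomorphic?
No, not isomorphic

The graphs are NOT isomorphic.

Counting triangles (3-cliques): G1 has 1, G2 has 0.
Triangle count is an isomorphism invariant, so differing triangle counts rule out isomorphism.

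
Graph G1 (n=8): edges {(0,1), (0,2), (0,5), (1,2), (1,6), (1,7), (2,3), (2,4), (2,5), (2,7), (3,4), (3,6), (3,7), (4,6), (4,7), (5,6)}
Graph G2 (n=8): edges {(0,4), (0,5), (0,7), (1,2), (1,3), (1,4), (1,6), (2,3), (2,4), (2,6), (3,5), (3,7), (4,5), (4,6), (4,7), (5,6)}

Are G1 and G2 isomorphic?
Yes, isomorphic

The graphs are isomorphic.
One valid mapping φ: V(G1) → V(G2): 0→0, 1→5, 2→4, 3→2, 4→1, 5→7, 6→3, 7→6

Verify φ preserves adjacency — for each edge of G1, its image is an edge of G2:
  (0,1) → (φ(0),φ(1)) = (0,5) ∈ E(G2) ✓
  (0,2) → (φ(0),φ(2)) = (0,4) ∈ E(G2) ✓
  (0,5) → (φ(0),φ(5)) = (0,7) ∈ E(G2) ✓
  (1,2) → (φ(1),φ(2)) = (4,5) ∈ E(G2) ✓
  (1,6) → (φ(1),φ(6)) = (3,5) ∈ E(G2) ✓
  (1,7) → (φ(1),φ(7)) = (5,6) ∈ E(G2) ✓
  (2,3) → (φ(2),φ(3)) = (2,4) ∈ E(G2) ✓
  (2,4) → (φ(2),φ(4)) = (1,4) ∈ E(G2) ✓
  (2,5) → (φ(2),φ(5)) = (4,7) ∈ E(G2) ✓
  (2,7) → (φ(2),φ(7)) = (4,6) ∈ E(G2) ✓
  (3,4) → (φ(3),φ(4)) = (1,2) ∈ E(G2) ✓
  (3,6) → (φ(3),φ(6)) = (2,3) ∈ E(G2) ✓
  (3,7) → (φ(3),φ(7)) = (2,6) ∈ E(G2) ✓
  (4,6) → (φ(4),φ(6)) = (1,3) ∈ E(G2) ✓
  (4,7) → (φ(4),φ(7)) = (1,6) ∈ E(G2) ✓
  (5,6) → (φ(5),φ(6)) = (3,7) ∈ E(G2) ✓
All 16 edges of G1 map to edges of G2, and |E(G1)| = |E(G2)| = 16, so φ is a bijection on edges as well as vertices. Hence G1 ≅ G2.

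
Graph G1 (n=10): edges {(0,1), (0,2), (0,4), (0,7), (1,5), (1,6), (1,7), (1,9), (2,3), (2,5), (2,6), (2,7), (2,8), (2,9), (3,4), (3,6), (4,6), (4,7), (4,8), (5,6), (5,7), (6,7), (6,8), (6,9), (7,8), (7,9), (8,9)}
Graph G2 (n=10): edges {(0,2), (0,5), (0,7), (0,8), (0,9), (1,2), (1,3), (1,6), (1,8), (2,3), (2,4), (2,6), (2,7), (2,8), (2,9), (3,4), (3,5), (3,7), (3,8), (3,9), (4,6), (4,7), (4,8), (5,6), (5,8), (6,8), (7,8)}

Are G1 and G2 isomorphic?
Yes, isomorphic

The graphs are isomorphic.
One valid mapping φ: V(G1) → V(G2): 0→5, 1→6, 2→3, 3→9, 4→0, 5→1, 6→2, 7→8, 8→7, 9→4

Verify φ preserves adjacency — for each edge of G1, its image is an edge of G2:
  (0,1) → (φ(0),φ(1)) = (5,6) ∈ E(G2) ✓
  (0,2) → (φ(0),φ(2)) = (3,5) ∈ E(G2) ✓
  (0,4) → (φ(0),φ(4)) = (0,5) ∈ E(G2) ✓
  (0,7) → (φ(0),φ(7)) = (5,8) ∈ E(G2) ✓
  (1,5) → (φ(1),φ(5)) = (1,6) ∈ E(G2) ✓
  (1,6) → (φ(1),φ(6)) = (2,6) ∈ E(G2) ✓
  (1,7) → (φ(1),φ(7)) = (6,8) ∈ E(G2) ✓
  (1,9) → (φ(1),φ(9)) = (4,6) ∈ E(G2) ✓
  (2,3) → (φ(2),φ(3)) = (3,9) ∈ E(G2) ✓
  (2,5) → (φ(2),φ(5)) = (1,3) ∈ E(G2) ✓
  (2,6) → (φ(2),φ(6)) = (2,3) ∈ E(G2) ✓
  (2,7) → (φ(2),φ(7)) = (3,8) ∈ E(G2) ✓
  (2,8) → (φ(2),φ(8)) = (3,7) ∈ E(G2) ✓
  (2,9) → (φ(2),φ(9)) = (3,4) ∈ E(G2) ✓
  (3,4) → (φ(3),φ(4)) = (0,9) ∈ E(G2) ✓
  (3,6) → (φ(3),φ(6)) = (2,9) ∈ E(G2) ✓
  (4,6) → (φ(4),φ(6)) = (0,2) ∈ E(G2) ✓
  (4,7) → (φ(4),φ(7)) = (0,8) ∈ E(G2) ✓
  (4,8) → (φ(4),φ(8)) = (0,7) ∈ E(G2) ✓
  (5,6) → (φ(5),φ(6)) = (1,2) ∈ E(G2) ✓
  (5,7) → (φ(5),φ(7)) = (1,8) ∈ E(G2) ✓
  (6,7) → (φ(6),φ(7)) = (2,8) ∈ E(G2) ✓
  (6,8) → (φ(6),φ(8)) = (2,7) ∈ E(G2) ✓
  (6,9) → (φ(6),φ(9)) = (2,4) ∈ E(G2) ✓
  (7,8) → (φ(7),φ(8)) = (7,8) ∈ E(G2) ✓
  (7,9) → (φ(7),φ(9)) = (4,8) ∈ E(G2) ✓
  (8,9) → (φ(8),φ(9)) = (4,7) ∈ E(G2) ✓
All 27 edges of G1 map to edges of G2, and |E(G1)| = |E(G2)| = 27, so φ is a bijection on edges as well as vertices. Hence G1 ≅ G2.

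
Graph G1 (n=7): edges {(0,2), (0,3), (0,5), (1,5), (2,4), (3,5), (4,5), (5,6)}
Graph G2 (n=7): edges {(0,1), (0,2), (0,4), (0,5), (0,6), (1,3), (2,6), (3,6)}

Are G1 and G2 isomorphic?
Yes, isomorphic

The graphs are isomorphic.
One valid mapping φ: V(G1) → V(G2): 0→6, 1→5, 2→3, 3→2, 4→1, 5→0, 6→4

Verify φ preserves adjacency — for each edge of G1, its image is an edge of G2:
  (0,2) → (φ(0),φ(2)) = (3,6) ∈ E(G2) ✓
  (0,3) → (φ(0),φ(3)) = (2,6) ∈ E(G2) ✓
  (0,5) → (φ(0),φ(5)) = (0,6) ∈ E(G2) ✓
  (1,5) → (φ(1),φ(5)) = (0,5) ∈ E(G2) ✓
  (2,4) → (φ(2),φ(4)) = (1,3) ∈ E(G2) ✓
  (3,5) → (φ(3),φ(5)) = (0,2) ∈ E(G2) ✓
  (4,5) → (φ(4),φ(5)) = (0,1) ∈ E(G2) ✓
  (5,6) → (φ(5),φ(6)) = (0,4) ∈ E(G2) ✓
All 8 edges of G1 map to edges of G2, and |E(G1)| = |E(G2)| = 8, so φ is a bijection on edges as well as vertices. Hence G1 ≅ G2.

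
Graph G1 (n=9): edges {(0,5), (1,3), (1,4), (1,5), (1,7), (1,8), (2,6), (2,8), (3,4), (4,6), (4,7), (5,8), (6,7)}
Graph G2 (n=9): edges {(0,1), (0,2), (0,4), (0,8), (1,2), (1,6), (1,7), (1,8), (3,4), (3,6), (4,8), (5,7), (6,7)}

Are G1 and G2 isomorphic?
Yes, isomorphic

The graphs are isomorphic.
One valid mapping φ: V(G1) → V(G2): 0→5, 1→1, 2→3, 3→2, 4→0, 5→7, 6→4, 7→8, 8→6

Verify φ preserves adjacency — for each edge of G1, its image is an edge of G2:
  (0,5) → (φ(0),φ(5)) = (5,7) ∈ E(G2) ✓
  (1,3) → (φ(1),φ(3)) = (1,2) ∈ E(G2) ✓
  (1,4) → (φ(1),φ(4)) = (0,1) ∈ E(G2) ✓
  (1,5) → (φ(1),φ(5)) = (1,7) ∈ E(G2) ✓
  (1,7) → (φ(1),φ(7)) = (1,8) ∈ E(G2) ✓
  (1,8) → (φ(1),φ(8)) = (1,6) ∈ E(G2) ✓
  (2,6) → (φ(2),φ(6)) = (3,4) ∈ E(G2) ✓
  (2,8) → (φ(2),φ(8)) = (3,6) ∈ E(G2) ✓
  (3,4) → (φ(3),φ(4)) = (0,2) ∈ E(G2) ✓
  (4,6) → (φ(4),φ(6)) = (0,4) ∈ E(G2) ✓
  (4,7) → (φ(4),φ(7)) = (0,8) ∈ E(G2) ✓
  (5,8) → (φ(5),φ(8)) = (6,7) ∈ E(G2) ✓
  (6,7) → (φ(6),φ(7)) = (4,8) ∈ E(G2) ✓
All 13 edges of G1 map to edges of G2, and |E(G1)| = |E(G2)| = 13, so φ is a bijection on edges as well as vertices. Hence G1 ≅ G2.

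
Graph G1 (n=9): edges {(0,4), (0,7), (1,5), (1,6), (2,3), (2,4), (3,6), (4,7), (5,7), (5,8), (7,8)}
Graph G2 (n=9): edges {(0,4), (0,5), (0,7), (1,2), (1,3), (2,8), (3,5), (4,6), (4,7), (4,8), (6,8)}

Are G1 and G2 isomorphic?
Yes, isomorphic

The graphs are isomorphic.
One valid mapping φ: V(G1) → V(G2): 0→6, 1→5, 2→2, 3→1, 4→8, 5→0, 6→3, 7→4, 8→7

Verify φ preserves adjacency — for each edge of G1, its image is an edge of G2:
  (0,4) → (φ(0),φ(4)) = (6,8) ∈ E(G2) ✓
  (0,7) → (φ(0),φ(7)) = (4,6) ∈ E(G2) ✓
  (1,5) → (φ(1),φ(5)) = (0,5) ∈ E(G2) ✓
  (1,6) → (φ(1),φ(6)) = (3,5) ∈ E(G2) ✓
  (2,3) → (φ(2),φ(3)) = (1,2) ∈ E(G2) ✓
  (2,4) → (φ(2),φ(4)) = (2,8) ∈ E(G2) ✓
  (3,6) → (φ(3),φ(6)) = (1,3) ∈ E(G2) ✓
  (4,7) → (φ(4),φ(7)) = (4,8) ∈ E(G2) ✓
  (5,7) → (φ(5),φ(7)) = (0,4) ∈ E(G2) ✓
  (5,8) → (φ(5),φ(8)) = (0,7) ∈ E(G2) ✓
  (7,8) → (φ(7),φ(8)) = (4,7) ∈ E(G2) ✓
All 11 edges of G1 map to edges of G2, and |E(G1)| = |E(G2)| = 11, so φ is a bijection on edges as well as vertices. Hence G1 ≅ G2.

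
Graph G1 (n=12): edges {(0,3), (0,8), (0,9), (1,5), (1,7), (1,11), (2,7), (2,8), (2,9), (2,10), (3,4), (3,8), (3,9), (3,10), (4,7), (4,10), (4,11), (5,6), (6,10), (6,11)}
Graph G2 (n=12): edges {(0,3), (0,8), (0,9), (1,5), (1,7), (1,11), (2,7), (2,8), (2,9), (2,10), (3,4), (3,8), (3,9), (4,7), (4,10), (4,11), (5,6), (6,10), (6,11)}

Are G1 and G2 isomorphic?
No, not isomorphic

The graphs are NOT isomorphic.

Counting edges: G1 has 20 edge(s); G2 has 19 edge(s).
Edge count is an isomorphism invariant (a bijection on vertices induces a bijection on edges), so differing edge counts rule out isomorphism.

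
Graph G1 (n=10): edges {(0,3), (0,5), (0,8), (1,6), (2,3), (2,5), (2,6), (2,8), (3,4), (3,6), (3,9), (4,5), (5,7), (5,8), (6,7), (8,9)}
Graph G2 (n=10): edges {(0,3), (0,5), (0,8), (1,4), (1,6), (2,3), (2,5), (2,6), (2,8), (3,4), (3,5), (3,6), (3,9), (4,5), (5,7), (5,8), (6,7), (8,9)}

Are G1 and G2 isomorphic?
No, not isomorphic

The graphs are NOT isomorphic.

Counting edges: G1 has 16 edge(s); G2 has 18 edge(s).
Edge count is an isomorphism invariant (a bijection on vertices induces a bijection on edges), so differing edge counts rule out isomorphism.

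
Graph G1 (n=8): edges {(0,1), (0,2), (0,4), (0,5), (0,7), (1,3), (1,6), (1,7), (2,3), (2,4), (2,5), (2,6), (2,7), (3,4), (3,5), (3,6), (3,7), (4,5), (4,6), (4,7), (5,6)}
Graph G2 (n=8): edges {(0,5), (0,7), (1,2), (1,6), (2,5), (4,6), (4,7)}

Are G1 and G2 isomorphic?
No, not isomorphic

The graphs are NOT isomorphic.

Connected components of G1: 1 component(s) with vertex sets [[0, 1, 2, 3, 4, 5, 6, 7]], sizes [8].
Connected components of G2: 2 component(s) with vertex sets [[3], [0, 1, 2, 4, 5, 6, 7]], sizes [1, 7].
The number of connected components (and the multiset of component sizes) is an isomorphism invariant — an isomorphism maps each component of G1 bijectively onto a component of G2. Since G1 has 1 component(s) and G2 has 2, they cannot be isomorphic.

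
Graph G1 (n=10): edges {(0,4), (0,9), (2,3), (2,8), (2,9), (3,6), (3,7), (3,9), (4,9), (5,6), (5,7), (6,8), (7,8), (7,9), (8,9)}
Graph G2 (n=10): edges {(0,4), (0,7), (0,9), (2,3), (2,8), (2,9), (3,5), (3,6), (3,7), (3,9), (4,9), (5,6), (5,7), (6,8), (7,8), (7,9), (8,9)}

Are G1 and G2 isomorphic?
No, not isomorphic

The graphs are NOT isomorphic.

Counting edges: G1 has 15 edge(s); G2 has 17 edge(s).
Edge count is an isomorphism invariant (a bijection on vertices induces a bijection on edges), so differing edge counts rule out isomorphism.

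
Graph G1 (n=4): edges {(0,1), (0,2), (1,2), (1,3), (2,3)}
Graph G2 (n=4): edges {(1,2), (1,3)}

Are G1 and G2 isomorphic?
No, not isomorphic

The graphs are NOT isomorphic.

Counting triangles (3-cliques): G1 has 2, G2 has 0.
Triangle count is an isomorphism invariant, so differing triangle counts rule out isomorphism.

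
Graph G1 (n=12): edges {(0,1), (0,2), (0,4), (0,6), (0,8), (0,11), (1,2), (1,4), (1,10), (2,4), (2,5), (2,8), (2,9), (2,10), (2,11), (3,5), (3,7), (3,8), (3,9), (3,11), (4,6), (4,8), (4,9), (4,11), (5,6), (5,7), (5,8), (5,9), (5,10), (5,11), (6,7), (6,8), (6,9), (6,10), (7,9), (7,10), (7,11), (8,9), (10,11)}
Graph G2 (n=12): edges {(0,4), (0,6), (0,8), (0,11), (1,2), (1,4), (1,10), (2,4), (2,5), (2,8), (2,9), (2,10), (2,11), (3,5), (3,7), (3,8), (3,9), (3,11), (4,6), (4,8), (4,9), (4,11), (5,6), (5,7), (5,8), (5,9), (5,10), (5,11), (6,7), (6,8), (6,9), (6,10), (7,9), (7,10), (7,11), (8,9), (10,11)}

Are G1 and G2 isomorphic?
No, not isomorphic

The graphs are NOT isomorphic.

Counting edges: G1 has 39 edge(s); G2 has 37 edge(s).
Edge count is an isomorphism invariant (a bijection on vertices induces a bijection on edges), so differing edge counts rule out isomorphism.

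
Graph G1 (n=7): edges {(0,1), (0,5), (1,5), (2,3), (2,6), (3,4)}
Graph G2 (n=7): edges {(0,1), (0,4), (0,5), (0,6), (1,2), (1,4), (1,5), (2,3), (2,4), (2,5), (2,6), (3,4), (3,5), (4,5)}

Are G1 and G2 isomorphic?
No, not isomorphic

The graphs are NOT isomorphic.

Counting triangles (3-cliques): G1 has 1, G2 has 10.
Triangle count is an isomorphism invariant, so differing triangle counts rule out isomorphism.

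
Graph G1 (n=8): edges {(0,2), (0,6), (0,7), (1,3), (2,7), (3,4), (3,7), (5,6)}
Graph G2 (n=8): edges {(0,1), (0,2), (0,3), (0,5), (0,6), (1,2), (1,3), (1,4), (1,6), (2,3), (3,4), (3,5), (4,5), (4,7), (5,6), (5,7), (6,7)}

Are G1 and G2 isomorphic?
No, not isomorphic

The graphs are NOT isomorphic.

Counting triangles (3-cliques): G1 has 1, G2 has 11.
Triangle count is an isomorphism invariant, so differing triangle counts rule out isomorphism.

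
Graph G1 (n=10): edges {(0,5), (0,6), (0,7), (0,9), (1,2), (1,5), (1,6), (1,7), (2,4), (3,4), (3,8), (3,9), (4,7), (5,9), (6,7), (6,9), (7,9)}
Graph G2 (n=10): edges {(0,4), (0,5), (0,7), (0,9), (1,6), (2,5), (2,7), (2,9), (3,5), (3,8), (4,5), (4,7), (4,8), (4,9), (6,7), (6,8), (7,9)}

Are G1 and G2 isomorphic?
Yes, isomorphic

The graphs are isomorphic.
One valid mapping φ: V(G1) → V(G2): 0→9, 1→5, 2→3, 3→6, 4→8, 5→2, 6→0, 7→4, 8→1, 9→7

Verify φ preserves adjacency — for each edge of G1, its image is an edge of G2:
  (0,5) → (φ(0),φ(5)) = (2,9) ∈ E(G2) ✓
  (0,6) → (φ(0),φ(6)) = (0,9) ∈ E(G2) ✓
  (0,7) → (φ(0),φ(7)) = (4,9) ∈ E(G2) ✓
  (0,9) → (φ(0),φ(9)) = (7,9) ∈ E(G2) ✓
  (1,2) → (φ(1),φ(2)) = (3,5) ∈ E(G2) ✓
  (1,5) → (φ(1),φ(5)) = (2,5) ∈ E(G2) ✓
  (1,6) → (φ(1),φ(6)) = (0,5) ∈ E(G2) ✓
  (1,7) → (φ(1),φ(7)) = (4,5) ∈ E(G2) ✓
  (2,4) → (φ(2),φ(4)) = (3,8) ∈ E(G2) ✓
  (3,4) → (φ(3),φ(4)) = (6,8) ∈ E(G2) ✓
  (3,8) → (φ(3),φ(8)) = (1,6) ∈ E(G2) ✓
  (3,9) → (φ(3),φ(9)) = (6,7) ∈ E(G2) ✓
  (4,7) → (φ(4),φ(7)) = (4,8) ∈ E(G2) ✓
  (5,9) → (φ(5),φ(9)) = (2,7) ∈ E(G2) ✓
  (6,7) → (φ(6),φ(7)) = (0,4) ∈ E(G2) ✓
  (6,9) → (φ(6),φ(9)) = (0,7) ∈ E(G2) ✓
  (7,9) → (φ(7),φ(9)) = (4,7) ∈ E(G2) ✓
All 17 edges of G1 map to edges of G2, and |E(G1)| = |E(G2)| = 17, so φ is a bijection on edges as well as vertices. Hence G1 ≅ G2.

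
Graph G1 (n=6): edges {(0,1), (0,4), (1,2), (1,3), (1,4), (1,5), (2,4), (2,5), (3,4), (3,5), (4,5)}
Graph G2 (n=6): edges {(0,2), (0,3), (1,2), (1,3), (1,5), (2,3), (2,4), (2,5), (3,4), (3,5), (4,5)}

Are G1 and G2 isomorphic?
Yes, isomorphic

The graphs are isomorphic.
One valid mapping φ: V(G1) → V(G2): 0→0, 1→2, 2→1, 3→4, 4→3, 5→5

Verify φ preserves adjacency — for each edge of G1, its image is an edge of G2:
  (0,1) → (φ(0),φ(1)) = (0,2) ∈ E(G2) ✓
  (0,4) → (φ(0),φ(4)) = (0,3) ∈ E(G2) ✓
  (1,2) → (φ(1),φ(2)) = (1,2) ∈ E(G2) ✓
  (1,3) → (φ(1),φ(3)) = (2,4) ∈ E(G2) ✓
  (1,4) → (φ(1),φ(4)) = (2,3) ∈ E(G2) ✓
  (1,5) → (φ(1),φ(5)) = (2,5) ∈ E(G2) ✓
  (2,4) → (φ(2),φ(4)) = (1,3) ∈ E(G2) ✓
  (2,5) → (φ(2),φ(5)) = (1,5) ∈ E(G2) ✓
  (3,4) → (φ(3),φ(4)) = (3,4) ∈ E(G2) ✓
  (3,5) → (φ(3),φ(5)) = (4,5) ∈ E(G2) ✓
  (4,5) → (φ(4),φ(5)) = (3,5) ∈ E(G2) ✓
All 11 edges of G1 map to edges of G2, and |E(G1)| = |E(G2)| = 11, so φ is a bijection on edges as well as vertices. Hence G1 ≅ G2.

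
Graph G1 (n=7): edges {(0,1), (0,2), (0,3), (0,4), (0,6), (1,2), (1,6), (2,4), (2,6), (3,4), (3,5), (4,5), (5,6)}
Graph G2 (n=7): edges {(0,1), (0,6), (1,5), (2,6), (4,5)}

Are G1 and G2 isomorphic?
No, not isomorphic

The graphs are NOT isomorphic.

Connected components of G1: 1 component(s) with vertex sets [[0, 1, 2, 3, 4, 5, 6]], sizes [7].
Connected components of G2: 2 component(s) with vertex sets [[3], [0, 1, 2, 4, 5, 6]], sizes [1, 6].
The number of connected components (and the multiset of component sizes) is an isomorphism invariant — an isomorphism maps each component of G1 bijectively onto a component of G2. Since G1 has 1 component(s) and G2 has 2, they cannot be isomorphic.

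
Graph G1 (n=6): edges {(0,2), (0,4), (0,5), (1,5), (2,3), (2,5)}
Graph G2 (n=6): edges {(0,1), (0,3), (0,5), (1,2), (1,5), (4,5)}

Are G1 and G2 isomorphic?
Yes, isomorphic

The graphs are isomorphic.
One valid mapping φ: V(G1) → V(G2): 0→0, 1→2, 2→5, 3→4, 4→3, 5→1

Verify φ preserves adjacency — for each edge of G1, its image is an edge of G2:
  (0,2) → (φ(0),φ(2)) = (0,5) ∈ E(G2) ✓
  (0,4) → (φ(0),φ(4)) = (0,3) ∈ E(G2) ✓
  (0,5) → (φ(0),φ(5)) = (0,1) ∈ E(G2) ✓
  (1,5) → (φ(1),φ(5)) = (1,2) ∈ E(G2) ✓
  (2,3) → (φ(2),φ(3)) = (4,5) ∈ E(G2) ✓
  (2,5) → (φ(2),φ(5)) = (1,5) ∈ E(G2) ✓
All 6 edges of G1 map to edges of G2, and |E(G1)| = |E(G2)| = 6, so φ is a bijection on edges as well as vertices. Hence G1 ≅ G2.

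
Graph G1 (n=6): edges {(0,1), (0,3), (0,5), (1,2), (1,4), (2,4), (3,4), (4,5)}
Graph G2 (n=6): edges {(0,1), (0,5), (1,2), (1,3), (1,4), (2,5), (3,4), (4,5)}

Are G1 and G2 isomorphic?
Yes, isomorphic

The graphs are isomorphic.
One valid mapping φ: V(G1) → V(G2): 0→5, 1→4, 2→3, 3→0, 4→1, 5→2

Verify φ preserves adjacency — for each edge of G1, its image is an edge of G2:
  (0,1) → (φ(0),φ(1)) = (4,5) ∈ E(G2) ✓
  (0,3) → (φ(0),φ(3)) = (0,5) ∈ E(G2) ✓
  (0,5) → (φ(0),φ(5)) = (2,5) ∈ E(G2) ✓
  (1,2) → (φ(1),φ(2)) = (3,4) ∈ E(G2) ✓
  (1,4) → (φ(1),φ(4)) = (1,4) ∈ E(G2) ✓
  (2,4) → (φ(2),φ(4)) = (1,3) ∈ E(G2) ✓
  (3,4) → (φ(3),φ(4)) = (0,1) ∈ E(G2) ✓
  (4,5) → (φ(4),φ(5)) = (1,2) ∈ E(G2) ✓
All 8 edges of G1 map to edges of G2, and |E(G1)| = |E(G2)| = 8, so φ is a bijection on edges as well as vertices. Hence G1 ≅ G2.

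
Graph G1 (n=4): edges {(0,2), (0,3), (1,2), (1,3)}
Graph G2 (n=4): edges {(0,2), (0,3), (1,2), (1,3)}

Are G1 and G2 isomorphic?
Yes, isomorphic

The graphs are isomorphic.
One valid mapping φ: V(G1) → V(G2): 0→2, 1→3, 2→0, 3→1

Verify φ preserves adjacency — for each edge of G1, its image is an edge of G2:
  (0,2) → (φ(0),φ(2)) = (0,2) ∈ E(G2) ✓
  (0,3) → (φ(0),φ(3)) = (1,2) ∈ E(G2) ✓
  (1,2) → (φ(1),φ(2)) = (0,3) ∈ E(G2) ✓
  (1,3) → (φ(1),φ(3)) = (1,3) ∈ E(G2) ✓
All 4 edges of G1 map to edges of G2, and |E(G1)| = |E(G2)| = 4, so φ is a bijection on edges as well as vertices. Hence G1 ≅ G2.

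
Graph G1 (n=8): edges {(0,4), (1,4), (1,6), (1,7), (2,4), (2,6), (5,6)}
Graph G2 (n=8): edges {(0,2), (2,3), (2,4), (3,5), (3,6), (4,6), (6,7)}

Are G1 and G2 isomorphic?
Yes, isomorphic

The graphs are isomorphic.
One valid mapping φ: V(G1) → V(G2): 0→7, 1→3, 2→4, 3→1, 4→6, 5→0, 6→2, 7→5

Verify φ preserves adjacency — for each edge of G1, its image is an edge of G2:
  (0,4) → (φ(0),φ(4)) = (6,7) ∈ E(G2) ✓
  (1,4) → (φ(1),φ(4)) = (3,6) ∈ E(G2) ✓
  (1,6) → (φ(1),φ(6)) = (2,3) ∈ E(G2) ✓
  (1,7) → (φ(1),φ(7)) = (3,5) ∈ E(G2) ✓
  (2,4) → (φ(2),φ(4)) = (4,6) ∈ E(G2) ✓
  (2,6) → (φ(2),φ(6)) = (2,4) ∈ E(G2) ✓
  (5,6) → (φ(5),φ(6)) = (0,2) ∈ E(G2) ✓
All 7 edges of G1 map to edges of G2, and |E(G1)| = |E(G2)| = 7, so φ is a bijection on edges as well as vertices. Hence G1 ≅ G2.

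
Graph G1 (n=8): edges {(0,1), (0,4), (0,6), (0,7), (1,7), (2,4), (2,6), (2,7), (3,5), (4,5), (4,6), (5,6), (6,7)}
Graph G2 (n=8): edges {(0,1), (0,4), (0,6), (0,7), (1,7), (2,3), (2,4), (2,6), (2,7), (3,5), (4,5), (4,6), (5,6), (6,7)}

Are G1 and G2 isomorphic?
No, not isomorphic

The graphs are NOT isomorphic.

Counting edges: G1 has 13 edge(s); G2 has 14 edge(s).
Edge count is an isomorphism invariant (a bijection on vertices induces a bijection on edges), so differing edge counts rule out isomorphism.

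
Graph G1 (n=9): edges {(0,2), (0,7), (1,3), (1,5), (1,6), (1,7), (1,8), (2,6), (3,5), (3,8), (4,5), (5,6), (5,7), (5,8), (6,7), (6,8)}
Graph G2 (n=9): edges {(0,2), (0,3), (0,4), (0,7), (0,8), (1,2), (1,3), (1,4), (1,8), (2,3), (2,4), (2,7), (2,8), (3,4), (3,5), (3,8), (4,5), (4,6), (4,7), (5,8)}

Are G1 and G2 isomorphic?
No, not isomorphic

The graphs are NOT isomorphic.

Degrees in G1: deg(0)=2, deg(1)=5, deg(2)=2, deg(3)=3, deg(4)=1, deg(5)=6, deg(6)=5, deg(7)=4, deg(8)=4.
Sorted degree sequence of G1: [6, 5, 5, 4, 4, 3, 2, 2, 1].
Degrees in G2: deg(0)=5, deg(1)=4, deg(2)=6, deg(3)=6, deg(4)=7, deg(5)=3, deg(6)=1, deg(7)=3, deg(8)=5.
Sorted degree sequence of G2: [7, 6, 6, 5, 5, 4, 3, 3, 1].
The (sorted) degree sequence is an isomorphism invariant, so since G1 and G2 have different degree sequences they cannot be isomorphic.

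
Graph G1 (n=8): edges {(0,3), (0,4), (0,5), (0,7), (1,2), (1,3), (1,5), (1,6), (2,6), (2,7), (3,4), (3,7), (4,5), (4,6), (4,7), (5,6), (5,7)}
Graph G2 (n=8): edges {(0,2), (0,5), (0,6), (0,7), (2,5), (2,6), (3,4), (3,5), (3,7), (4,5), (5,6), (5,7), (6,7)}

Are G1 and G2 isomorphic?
No, not isomorphic

The graphs are NOT isomorphic.

Counting triangles (3-cliques): G1 has 10, G2 has 9.
Triangle count is an isomorphism invariant, so differing triangle counts rule out isomorphism.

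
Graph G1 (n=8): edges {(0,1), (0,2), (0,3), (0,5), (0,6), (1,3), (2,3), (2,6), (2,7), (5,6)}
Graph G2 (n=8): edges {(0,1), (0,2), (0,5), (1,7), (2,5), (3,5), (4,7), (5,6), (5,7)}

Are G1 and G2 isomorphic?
No, not isomorphic

The graphs are NOT isomorphic.

Counting triangles (3-cliques): G1 has 4, G2 has 1.
Triangle count is an isomorphism invariant, so differing triangle counts rule out isomorphism.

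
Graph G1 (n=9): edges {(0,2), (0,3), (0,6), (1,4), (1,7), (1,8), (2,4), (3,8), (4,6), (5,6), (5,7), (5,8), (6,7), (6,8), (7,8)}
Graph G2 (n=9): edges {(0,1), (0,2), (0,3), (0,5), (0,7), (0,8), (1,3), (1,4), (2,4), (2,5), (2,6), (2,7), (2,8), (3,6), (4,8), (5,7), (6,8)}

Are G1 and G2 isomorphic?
No, not isomorphic

The graphs are NOT isomorphic.

Counting triangles (3-cliques): G1 has 5, G2 has 8.
Triangle count is an isomorphism invariant, so differing triangle counts rule out isomorphism.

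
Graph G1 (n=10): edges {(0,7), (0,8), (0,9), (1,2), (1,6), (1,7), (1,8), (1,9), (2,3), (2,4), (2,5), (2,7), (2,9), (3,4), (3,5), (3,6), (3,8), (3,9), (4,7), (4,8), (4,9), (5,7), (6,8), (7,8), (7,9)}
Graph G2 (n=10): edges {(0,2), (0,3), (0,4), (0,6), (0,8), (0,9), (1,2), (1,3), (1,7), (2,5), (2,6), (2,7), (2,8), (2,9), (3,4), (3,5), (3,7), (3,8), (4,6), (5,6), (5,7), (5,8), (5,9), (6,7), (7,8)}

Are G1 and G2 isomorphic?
Yes, isomorphic

The graphs are isomorphic.
One valid mapping φ: V(G1) → V(G2): 0→9, 1→6, 2→7, 3→3, 4→8, 5→1, 6→4, 7→2, 8→0, 9→5

Verify φ preserves adjacency — for each edge of G1, its image is an edge of G2:
  (0,7) → (φ(0),φ(7)) = (2,9) ∈ E(G2) ✓
  (0,8) → (φ(0),φ(8)) = (0,9) ∈ E(G2) ✓
  (0,9) → (φ(0),φ(9)) = (5,9) ∈ E(G2) ✓
  (1,2) → (φ(1),φ(2)) = (6,7) ∈ E(G2) ✓
  (1,6) → (φ(1),φ(6)) = (4,6) ∈ E(G2) ✓
  (1,7) → (φ(1),φ(7)) = (2,6) ∈ E(G2) ✓
  (1,8) → (φ(1),φ(8)) = (0,6) ∈ E(G2) ✓
  (1,9) → (φ(1),φ(9)) = (5,6) ∈ E(G2) ✓
  (2,3) → (φ(2),φ(3)) = (3,7) ∈ E(G2) ✓
  (2,4) → (φ(2),φ(4)) = (7,8) ∈ E(G2) ✓
  (2,5) → (φ(2),φ(5)) = (1,7) ∈ E(G2) ✓
  (2,7) → (φ(2),φ(7)) = (2,7) ∈ E(G2) ✓
  (2,9) → (φ(2),φ(9)) = (5,7) ∈ E(G2) ✓
  (3,4) → (φ(3),φ(4)) = (3,8) ∈ E(G2) ✓
  (3,5) → (φ(3),φ(5)) = (1,3) ∈ E(G2) ✓
  (3,6) → (φ(3),φ(6)) = (3,4) ∈ E(G2) ✓
  (3,8) → (φ(3),φ(8)) = (0,3) ∈ E(G2) ✓
  (3,9) → (φ(3),φ(9)) = (3,5) ∈ E(G2) ✓
  (4,7) → (φ(4),φ(7)) = (2,8) ∈ E(G2) ✓
  (4,8) → (φ(4),φ(8)) = (0,8) ∈ E(G2) ✓
  (4,9) → (φ(4),φ(9)) = (5,8) ∈ E(G2) ✓
  (5,7) → (φ(5),φ(7)) = (1,2) ∈ E(G2) ✓
  (6,8) → (φ(6),φ(8)) = (0,4) ∈ E(G2) ✓
  (7,8) → (φ(7),φ(8)) = (0,2) ∈ E(G2) ✓
  (7,9) → (φ(7),φ(9)) = (2,5) ∈ E(G2) ✓
All 25 edges of G1 map to edges of G2, and |E(G1)| = |E(G2)| = 25, so φ is a bijection on edges as well as vertices. Hence G1 ≅ G2.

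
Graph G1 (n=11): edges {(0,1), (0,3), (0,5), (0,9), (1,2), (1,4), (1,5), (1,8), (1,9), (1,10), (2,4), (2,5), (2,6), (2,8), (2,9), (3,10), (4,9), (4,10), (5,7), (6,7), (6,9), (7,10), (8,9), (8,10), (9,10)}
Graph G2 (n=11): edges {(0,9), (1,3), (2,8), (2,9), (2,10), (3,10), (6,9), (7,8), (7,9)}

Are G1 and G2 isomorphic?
No, not isomorphic

The graphs are NOT isomorphic.

Connected components of G1: 1 component(s) with vertex sets [[0, 1, 2, 3, 4, 5, 6, 7, 8, 9, 10]], sizes [11].
Connected components of G2: 3 component(s) with vertex sets [[4], [5], [0, 1, 2, 3, 6, 7, 8, 9, 10]], sizes [1, 1, 9].
The number of connected components (and the multiset of component sizes) is an isomorphism invariant — an isomorphism maps each component of G1 bijectively onto a component of G2. Since G1 has 1 component(s) and G2 has 3, they cannot be isomorphic.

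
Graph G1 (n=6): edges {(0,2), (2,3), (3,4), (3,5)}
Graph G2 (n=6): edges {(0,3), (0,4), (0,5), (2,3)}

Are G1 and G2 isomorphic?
Yes, isomorphic

The graphs are isomorphic.
One valid mapping φ: V(G1) → V(G2): 0→2, 1→1, 2→3, 3→0, 4→5, 5→4

Verify φ preserves adjacency — for each edge of G1, its image is an edge of G2:
  (0,2) → (φ(0),φ(2)) = (2,3) ∈ E(G2) ✓
  (2,3) → (φ(2),φ(3)) = (0,3) ∈ E(G2) ✓
  (3,4) → (φ(3),φ(4)) = (0,5) ∈ E(G2) ✓
  (3,5) → (φ(3),φ(5)) = (0,4) ∈ E(G2) ✓
All 4 edges of G1 map to edges of G2, and |E(G1)| = |E(G2)| = 4, so φ is a bijection on edges as well as vertices. Hence G1 ≅ G2.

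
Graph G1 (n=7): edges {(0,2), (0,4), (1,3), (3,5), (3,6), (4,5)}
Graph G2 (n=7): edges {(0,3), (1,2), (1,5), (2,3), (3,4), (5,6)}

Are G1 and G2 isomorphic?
Yes, isomorphic

The graphs are isomorphic.
One valid mapping φ: V(G1) → V(G2): 0→5, 1→4, 2→6, 3→3, 4→1, 5→2, 6→0

Verify φ preserves adjacency — for each edge of G1, its image is an edge of G2:
  (0,2) → (φ(0),φ(2)) = (5,6) ∈ E(G2) ✓
  (0,4) → (φ(0),φ(4)) = (1,5) ∈ E(G2) ✓
  (1,3) → (φ(1),φ(3)) = (3,4) ∈ E(G2) ✓
  (3,5) → (φ(3),φ(5)) = (2,3) ∈ E(G2) ✓
  (3,6) → (φ(3),φ(6)) = (0,3) ∈ E(G2) ✓
  (4,5) → (φ(4),φ(5)) = (1,2) ∈ E(G2) ✓
All 6 edges of G1 map to edges of G2, and |E(G1)| = |E(G2)| = 6, so φ is a bijection on edges as well as vertices. Hence G1 ≅ G2.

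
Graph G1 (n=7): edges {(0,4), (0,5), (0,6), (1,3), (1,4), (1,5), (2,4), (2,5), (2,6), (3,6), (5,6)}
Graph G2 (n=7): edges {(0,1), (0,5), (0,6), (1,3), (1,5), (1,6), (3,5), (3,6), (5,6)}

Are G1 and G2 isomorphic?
No, not isomorphic

The graphs are NOT isomorphic.

Counting triangles (3-cliques): G1 has 2, G2 has 7.
Triangle count is an isomorphism invariant, so differing triangle counts rule out isomorphism.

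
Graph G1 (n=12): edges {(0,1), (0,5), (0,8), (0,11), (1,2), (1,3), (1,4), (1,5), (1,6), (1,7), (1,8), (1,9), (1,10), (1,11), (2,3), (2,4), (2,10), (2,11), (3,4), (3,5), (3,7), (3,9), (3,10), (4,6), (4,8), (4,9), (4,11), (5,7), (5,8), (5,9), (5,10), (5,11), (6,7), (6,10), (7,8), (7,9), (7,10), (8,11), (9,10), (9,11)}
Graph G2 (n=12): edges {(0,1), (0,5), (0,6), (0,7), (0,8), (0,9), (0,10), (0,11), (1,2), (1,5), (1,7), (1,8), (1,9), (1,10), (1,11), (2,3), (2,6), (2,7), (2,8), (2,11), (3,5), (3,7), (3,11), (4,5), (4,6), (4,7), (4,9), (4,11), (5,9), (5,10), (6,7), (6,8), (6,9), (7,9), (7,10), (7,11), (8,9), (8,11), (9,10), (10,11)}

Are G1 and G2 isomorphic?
No, not isomorphic

The graphs are NOT isomorphic.

Counting triangles (3-cliques): G1 has 52, G2 has 47.
Triangle count is an isomorphism invariant, so differing triangle counts rule out isomorphism.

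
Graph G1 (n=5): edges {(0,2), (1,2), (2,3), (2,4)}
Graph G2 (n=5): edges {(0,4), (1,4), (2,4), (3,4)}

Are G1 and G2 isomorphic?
Yes, isomorphic

The graphs are isomorphic.
One valid mapping φ: V(G1) → V(G2): 0→0, 1→3, 2→4, 3→1, 4→2

Verify φ preserves adjacency — for each edge of G1, its image is an edge of G2:
  (0,2) → (φ(0),φ(2)) = (0,4) ∈ E(G2) ✓
  (1,2) → (φ(1),φ(2)) = (3,4) ∈ E(G2) ✓
  (2,3) → (φ(2),φ(3)) = (1,4) ∈ E(G2) ✓
  (2,4) → (φ(2),φ(4)) = (2,4) ∈ E(G2) ✓
All 4 edges of G1 map to edges of G2, and |E(G1)| = |E(G2)| = 4, so φ is a bijection on edges as well as vertices. Hence G1 ≅ G2.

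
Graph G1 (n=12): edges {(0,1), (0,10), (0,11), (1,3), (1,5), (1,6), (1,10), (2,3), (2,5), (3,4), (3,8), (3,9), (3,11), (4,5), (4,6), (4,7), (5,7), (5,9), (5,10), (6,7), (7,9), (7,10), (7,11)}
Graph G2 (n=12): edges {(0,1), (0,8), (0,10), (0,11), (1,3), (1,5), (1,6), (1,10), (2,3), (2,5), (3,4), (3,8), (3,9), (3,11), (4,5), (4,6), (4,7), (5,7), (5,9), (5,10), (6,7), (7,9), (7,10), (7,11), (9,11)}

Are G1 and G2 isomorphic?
No, not isomorphic

The graphs are NOT isomorphic.

Counting edges: G1 has 23 edge(s); G2 has 25 edge(s).
Edge count is an isomorphism invariant (a bijection on vertices induces a bijection on edges), so differing edge counts rule out isomorphism.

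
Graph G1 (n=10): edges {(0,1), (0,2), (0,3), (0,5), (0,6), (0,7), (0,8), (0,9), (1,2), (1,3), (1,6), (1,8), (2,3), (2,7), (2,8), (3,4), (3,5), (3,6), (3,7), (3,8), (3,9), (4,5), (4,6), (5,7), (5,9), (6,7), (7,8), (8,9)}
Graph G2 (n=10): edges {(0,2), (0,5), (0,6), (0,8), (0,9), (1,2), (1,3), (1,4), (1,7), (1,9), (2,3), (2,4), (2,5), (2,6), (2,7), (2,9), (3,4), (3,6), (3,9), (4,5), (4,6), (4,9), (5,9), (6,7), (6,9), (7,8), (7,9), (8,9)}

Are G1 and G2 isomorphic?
Yes, isomorphic

The graphs are isomorphic.
One valid mapping φ: V(G1) → V(G2): 0→2, 1→1, 2→3, 3→9, 4→8, 5→0, 6→7, 7→6, 8→4, 9→5

Verify φ preserves adjacency — for each edge of G1, its image is an edge of G2:
  (0,1) → (φ(0),φ(1)) = (1,2) ∈ E(G2) ✓
  (0,2) → (φ(0),φ(2)) = (2,3) ∈ E(G2) ✓
  (0,3) → (φ(0),φ(3)) = (2,9) ∈ E(G2) ✓
  (0,5) → (φ(0),φ(5)) = (0,2) ∈ E(G2) ✓
  (0,6) → (φ(0),φ(6)) = (2,7) ∈ E(G2) ✓
  (0,7) → (φ(0),φ(7)) = (2,6) ∈ E(G2) ✓
  (0,8) → (φ(0),φ(8)) = (2,4) ∈ E(G2) ✓
  (0,9) → (φ(0),φ(9)) = (2,5) ∈ E(G2) ✓
  (1,2) → (φ(1),φ(2)) = (1,3) ∈ E(G2) ✓
  (1,3) → (φ(1),φ(3)) = (1,9) ∈ E(G2) ✓
  (1,6) → (φ(1),φ(6)) = (1,7) ∈ E(G2) ✓
  (1,8) → (φ(1),φ(8)) = (1,4) ∈ E(G2) ✓
  (2,3) → (φ(2),φ(3)) = (3,9) ∈ E(G2) ✓
  (2,7) → (φ(2),φ(7)) = (3,6) ∈ E(G2) ✓
  (2,8) → (φ(2),φ(8)) = (3,4) ∈ E(G2) ✓
  (3,4) → (φ(3),φ(4)) = (8,9) ∈ E(G2) ✓
  (3,5) → (φ(3),φ(5)) = (0,9) ∈ E(G2) ✓
  (3,6) → (φ(3),φ(6)) = (7,9) ∈ E(G2) ✓
  (3,7) → (φ(3),φ(7)) = (6,9) ∈ E(G2) ✓
  (3,8) → (φ(3),φ(8)) = (4,9) ∈ E(G2) ✓
  (3,9) → (φ(3),φ(9)) = (5,9) ∈ E(G2) ✓
  (4,5) → (φ(4),φ(5)) = (0,8) ∈ E(G2) ✓
  (4,6) → (φ(4),φ(6)) = (7,8) ∈ E(G2) ✓
  (5,7) → (φ(5),φ(7)) = (0,6) ∈ E(G2) ✓
  (5,9) → (φ(5),φ(9)) = (0,5) ∈ E(G2) ✓
  (6,7) → (φ(6),φ(7)) = (6,7) ∈ E(G2) ✓
  (7,8) → (φ(7),φ(8)) = (4,6) ∈ E(G2) ✓
  (8,9) → (φ(8),φ(9)) = (4,5) ∈ E(G2) ✓
All 28 edges of G1 map to edges of G2, and |E(G1)| = |E(G2)| = 28, so φ is a bijection on edges as well as vertices. Hence G1 ≅ G2.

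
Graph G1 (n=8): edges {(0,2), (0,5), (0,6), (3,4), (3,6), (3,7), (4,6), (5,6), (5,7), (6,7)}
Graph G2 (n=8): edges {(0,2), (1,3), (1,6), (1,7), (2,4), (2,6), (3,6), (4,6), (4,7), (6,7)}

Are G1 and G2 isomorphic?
Yes, isomorphic

The graphs are isomorphic.
One valid mapping φ: V(G1) → V(G2): 0→2, 1→5, 2→0, 3→1, 4→3, 5→4, 6→6, 7→7

Verify φ preserves adjacency — for each edge of G1, its image is an edge of G2:
  (0,2) → (φ(0),φ(2)) = (0,2) ∈ E(G2) ✓
  (0,5) → (φ(0),φ(5)) = (2,4) ∈ E(G2) ✓
  (0,6) → (φ(0),φ(6)) = (2,6) ∈ E(G2) ✓
  (3,4) → (φ(3),φ(4)) = (1,3) ∈ E(G2) ✓
  (3,6) → (φ(3),φ(6)) = (1,6) ∈ E(G2) ✓
  (3,7) → (φ(3),φ(7)) = (1,7) ∈ E(G2) ✓
  (4,6) → (φ(4),φ(6)) = (3,6) ∈ E(G2) ✓
  (5,6) → (φ(5),φ(6)) = (4,6) ∈ E(G2) ✓
  (5,7) → (φ(5),φ(7)) = (4,7) ∈ E(G2) ✓
  (6,7) → (φ(6),φ(7)) = (6,7) ∈ E(G2) ✓
All 10 edges of G1 map to edges of G2, and |E(G1)| = |E(G2)| = 10, so φ is a bijection on edges as well as vertices. Hence G1 ≅ G2.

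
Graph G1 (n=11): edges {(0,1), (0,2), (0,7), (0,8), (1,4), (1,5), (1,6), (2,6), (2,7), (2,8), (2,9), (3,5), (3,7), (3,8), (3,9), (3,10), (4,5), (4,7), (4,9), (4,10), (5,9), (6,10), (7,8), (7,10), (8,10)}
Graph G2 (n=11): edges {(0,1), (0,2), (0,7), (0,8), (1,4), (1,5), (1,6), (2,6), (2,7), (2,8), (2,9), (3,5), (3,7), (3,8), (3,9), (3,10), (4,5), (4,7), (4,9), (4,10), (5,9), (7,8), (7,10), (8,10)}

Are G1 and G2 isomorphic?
No, not isomorphic

The graphs are NOT isomorphic.

Counting edges: G1 has 25 edge(s); G2 has 24 edge(s).
Edge count is an isomorphism invariant (a bijection on vertices induces a bijection on edges), so differing edge counts rule out isomorphism.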